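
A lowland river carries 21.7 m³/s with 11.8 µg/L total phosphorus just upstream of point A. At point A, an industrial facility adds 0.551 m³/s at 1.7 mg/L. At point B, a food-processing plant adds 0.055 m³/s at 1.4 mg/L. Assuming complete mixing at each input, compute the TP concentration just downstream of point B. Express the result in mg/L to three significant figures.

0.0569 mg/L

11.8 µg/L = 0.0118 mg/L.
After input A: C = (21.7·0.0118 + 0.551·1.7) / 22.25 = 0.0536 mg/L.
After input B: C = (22.25·0.0536 + 0.055·1.4) / 22.31 = 0.05692 mg/L.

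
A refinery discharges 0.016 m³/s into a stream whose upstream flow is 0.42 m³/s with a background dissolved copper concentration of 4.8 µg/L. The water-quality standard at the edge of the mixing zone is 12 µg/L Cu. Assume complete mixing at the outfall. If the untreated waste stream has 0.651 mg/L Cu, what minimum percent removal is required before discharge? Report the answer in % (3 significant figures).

4.8 µg/L = 0.0048 mg/L.
12 µg/L = 0.012 mg/L.
Mass balance: 0.012·0.436 = 0.016·Cₑ + 0.42·0.0048.
Cₑ = (0.005232 − 0.002016) / 0.016 = 0.201 mg/L.
Required removal = 1 − 0.201/0.651 = 69.12 %.

69.1 %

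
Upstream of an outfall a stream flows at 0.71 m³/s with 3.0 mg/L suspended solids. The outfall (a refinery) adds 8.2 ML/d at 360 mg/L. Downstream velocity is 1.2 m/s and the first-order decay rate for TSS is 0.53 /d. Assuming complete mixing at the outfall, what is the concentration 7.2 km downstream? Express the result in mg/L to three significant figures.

43.5 mg/L

8.2 ML/d = 0.09491 m³/s.
After complete mixing, C₀ = (0.09491·360 + 0.71·3) / 0.8049 = 45.09 mg/L.
Travel time t = 7200 m / 1.2 m/s = 6000 s = 0.06944 d.
C = 45.09·exp(−0.53·0.06944) = 45.09·0.9639 = 43.46 mg/L.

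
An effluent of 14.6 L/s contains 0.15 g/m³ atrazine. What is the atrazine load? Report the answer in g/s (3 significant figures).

14.6 L/s = 0.0146 m³/s.
Mass flux = Q·C = 0.0146 m³/s × 0.15 g/m³ = 0.00219 g/s.

0.00219 g/s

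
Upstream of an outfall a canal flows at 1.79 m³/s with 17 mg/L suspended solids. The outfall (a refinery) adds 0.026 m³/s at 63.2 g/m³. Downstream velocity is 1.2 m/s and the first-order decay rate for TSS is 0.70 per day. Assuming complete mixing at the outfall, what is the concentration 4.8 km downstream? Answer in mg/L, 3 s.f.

After complete mixing, C₀ = (0.026·63.2 + 1.79·17) / 1.816 = 17.66 mg/L.
Travel time t = 4800 m / 1.2 m/s = 4000 s = 0.0463 d.
C = 17.66·exp(−0.70·0.0463) = 17.66·0.9681 = 17.1 mg/L.

17.1 mg/L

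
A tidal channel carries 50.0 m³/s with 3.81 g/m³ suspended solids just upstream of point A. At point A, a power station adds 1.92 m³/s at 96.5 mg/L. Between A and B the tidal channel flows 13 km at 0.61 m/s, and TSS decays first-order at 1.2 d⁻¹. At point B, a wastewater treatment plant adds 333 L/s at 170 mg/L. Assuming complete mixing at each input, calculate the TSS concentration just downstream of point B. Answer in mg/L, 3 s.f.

6.43 mg/L

After input A: C = (50·3.81 + 1.92·96.5) / 51.92 = 7.238 mg/L.
Over the 13 km reach to input B (t = 2.131e+04 s = 0.2467 d), decay gives C = 7.238·exp(−1.2·0.2467) = 5.383 mg/L.
333 L/s = 0.333 m³/s.
After input B: C = (51.92·5.383 + 0.333·170) / 52.25 = 6.432 mg/L.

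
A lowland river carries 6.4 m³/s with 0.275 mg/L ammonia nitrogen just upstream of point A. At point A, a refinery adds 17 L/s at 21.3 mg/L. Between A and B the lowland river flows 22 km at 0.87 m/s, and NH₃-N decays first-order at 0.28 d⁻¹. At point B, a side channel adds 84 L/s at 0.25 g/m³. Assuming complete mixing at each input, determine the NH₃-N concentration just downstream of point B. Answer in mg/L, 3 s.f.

17 L/s = 0.017 m³/s.
After input A: C = (6.4·0.275 + 0.017·21.3) / 6.417 = 0.3307 mg/L.
Over the 22 km reach to input B (t = 2.529e+04 s = 0.2927 d), decay gives C = 0.3307·exp(−0.28·0.2927) = 0.3047 mg/L.
84 L/s = 0.084 m³/s.
After input B: C = (6.417·0.3047 + 0.084·0.25) / 6.501 = 0.304 mg/L.

0.304 mg/L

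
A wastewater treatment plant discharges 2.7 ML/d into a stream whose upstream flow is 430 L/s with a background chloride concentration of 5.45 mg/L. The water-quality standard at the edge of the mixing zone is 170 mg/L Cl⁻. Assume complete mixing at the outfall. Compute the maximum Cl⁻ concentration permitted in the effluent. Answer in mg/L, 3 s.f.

2430 mg/L

2.7 ML/d = 0.03125 m³/s.
430 L/s = 0.43 m³/s.
Mass balance: 170·0.4612 = 0.03125·Cₑ + 0.43·5.45.
Cₑ = (78.41 − 2.344) / 0.03125 = 2434 mg/L.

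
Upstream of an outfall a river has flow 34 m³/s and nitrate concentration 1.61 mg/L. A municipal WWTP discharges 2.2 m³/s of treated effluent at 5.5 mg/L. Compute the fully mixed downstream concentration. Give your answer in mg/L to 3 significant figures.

1.85 mg/L

Flow-weighted mixing gives C = (2.2·5.5 + 34·1.61) / (2.2 + 34) = 66.84/36.2 = 1.846 mg/L.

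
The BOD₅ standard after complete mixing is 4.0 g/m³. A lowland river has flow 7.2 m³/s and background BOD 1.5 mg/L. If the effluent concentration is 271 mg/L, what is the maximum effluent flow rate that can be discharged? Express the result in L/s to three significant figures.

67.4 L/s

Mass balance at complete mixing: C_std·(Q_w + Q_r) = Q_w·C_e + Q_r·C_b.
Rearranging, Q_w = Q_r·(C_std − C_b)/(C_e − C_std) = 7.2·(4 − 1.5) / (271 − 4) = 0.06742 m³/s.
= 67.42 L/s.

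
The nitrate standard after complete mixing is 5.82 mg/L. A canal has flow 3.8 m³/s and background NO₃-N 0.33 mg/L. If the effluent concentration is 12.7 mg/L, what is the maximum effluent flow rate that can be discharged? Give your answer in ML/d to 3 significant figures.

262 ML/d

Mass balance at complete mixing: C_std·(Q_w + Q_r) = Q_w·C_e + Q_r·C_b.
Rearranging, Q_w = Q_r·(C_std − C_b)/(C_e − C_std) = 3.8·(5.82 − 0.33) / (12.7 − 5.82) = 3.032 m³/s.
= 262 ML/d.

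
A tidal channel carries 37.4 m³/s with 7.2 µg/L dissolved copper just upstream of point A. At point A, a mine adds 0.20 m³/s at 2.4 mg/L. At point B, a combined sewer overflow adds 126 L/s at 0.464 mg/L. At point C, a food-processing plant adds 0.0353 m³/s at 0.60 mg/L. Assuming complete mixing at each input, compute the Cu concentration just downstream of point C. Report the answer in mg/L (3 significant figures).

7.2 µg/L = 0.0072 mg/L.
After input A: C = (37.4·0.0072 + 0.2·2.4) / 37.6 = 0.01993 mg/L.
126 L/s = 0.126 m³/s.
After input B: C = (37.6·0.01993 + 0.126·0.464) / 37.73 = 0.02141 mg/L.
After input C: C = (37.73·0.02141 + 0.0353·0.6) / 37.76 = 0.02195 mg/L.

0.0220 mg/L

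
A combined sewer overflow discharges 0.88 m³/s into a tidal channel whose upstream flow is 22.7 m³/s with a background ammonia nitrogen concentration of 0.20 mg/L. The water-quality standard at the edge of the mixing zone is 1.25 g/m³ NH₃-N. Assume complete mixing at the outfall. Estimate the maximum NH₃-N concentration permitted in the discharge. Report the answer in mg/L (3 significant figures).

28.3 mg/L

Mass balance: 1.25·23.58 = 0.88·Cₑ + 22.7·0.2.
Cₑ = (29.47 − 4.54) / 0.88 = 28.34 mg/L.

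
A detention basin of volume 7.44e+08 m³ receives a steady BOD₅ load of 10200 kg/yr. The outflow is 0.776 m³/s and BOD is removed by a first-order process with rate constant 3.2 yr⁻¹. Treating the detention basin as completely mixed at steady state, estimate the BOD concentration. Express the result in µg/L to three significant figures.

Outflow Q = 0.776 m³/s × 3.156e+07 s/yr = 2.449e+07 m³/yr.
Steady-state CSTR mass balance: W = Q·C + k·V·C, so C = W/(Q + kV).
Q + kV = 2.449e+07 + 3.2·7.44e+08 = 2.405e+09 m³/yr.
C = 10200/2.405e+09 = 4.241e-06 kg/m³ = 0.004241 mg/L = 4.241 µg/L.

4.24 µg/L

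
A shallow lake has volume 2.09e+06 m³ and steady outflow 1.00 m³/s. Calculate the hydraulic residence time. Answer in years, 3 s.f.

0.0662 yr

Q = 1.00 m³/s × 3.156e+07 s/yr = 3.156e+07 m³/yr.
Hydraulic residence time τ = V/Q = 2.09e+06/3.156e+07 = 0.06623 yr.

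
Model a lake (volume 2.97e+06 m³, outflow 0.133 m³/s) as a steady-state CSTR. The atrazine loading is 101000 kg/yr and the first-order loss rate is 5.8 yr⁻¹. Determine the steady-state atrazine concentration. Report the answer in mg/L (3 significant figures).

4.71 mg/L

Outflow Q = 0.133 m³/s × 3.156e+07 s/yr = 4.197e+06 m³/yr.
Steady-state CSTR mass balance: W = Q·C + k·V·C, so C = W/(Q + kV).
Q + kV = 4.197e+06 + 5.8·2.97e+06 = 2.142e+07 m³/yr.
C = 101000/2.142e+07 = 0.004715 kg/m³ = 4.715 mg/L.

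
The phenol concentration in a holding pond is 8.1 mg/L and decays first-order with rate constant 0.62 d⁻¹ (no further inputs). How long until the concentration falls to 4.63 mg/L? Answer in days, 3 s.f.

0.902 d

t = ln(C₀/C)/k = ln(8.1/4.63)/0.62 = 0.5593/0.62 = 0.9021 d.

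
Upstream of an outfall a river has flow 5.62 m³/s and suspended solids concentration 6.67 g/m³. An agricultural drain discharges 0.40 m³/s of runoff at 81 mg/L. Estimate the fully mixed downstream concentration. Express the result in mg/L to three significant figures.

Conservation of mass across the mixing zone: C = (0.4·81 + 5.62·6.67) / (0.4 + 5.62) = 69.89/6.02 = 11.61 mg/L.

11.6 mg/L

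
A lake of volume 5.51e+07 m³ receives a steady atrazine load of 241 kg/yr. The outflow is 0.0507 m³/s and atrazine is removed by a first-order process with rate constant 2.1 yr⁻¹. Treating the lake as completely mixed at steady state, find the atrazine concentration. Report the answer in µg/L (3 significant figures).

Outflow Q = 0.0507 m³/s × 3.156e+07 s/yr = 1.6e+06 m³/yr.
Steady-state CSTR mass balance: W = Q·C + k·V·C, so C = W/(Q + kV).
Q + kV = 1.6e+06 + 2.1·5.51e+07 = 1.173e+08 m³/yr.
C = 241/1.173e+08 = 2.054e-06 kg/m³ = 0.002054 mg/L = 2.054 µg/L.

2.05 µg/L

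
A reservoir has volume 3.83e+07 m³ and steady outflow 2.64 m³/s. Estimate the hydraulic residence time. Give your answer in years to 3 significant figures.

Q = 2.64 m³/s × 3.156e+07 s/yr = 8.331e+07 m³/yr.
Hydraulic residence time τ = V/Q = 3.83e+07/8.331e+07 = 0.4597 yr.

0.460 yr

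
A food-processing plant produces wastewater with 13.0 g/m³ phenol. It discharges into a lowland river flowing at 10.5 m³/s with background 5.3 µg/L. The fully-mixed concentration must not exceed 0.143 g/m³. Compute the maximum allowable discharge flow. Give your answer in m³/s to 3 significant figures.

0.112 m³/s

5.3 µg/L = 0.0053 mg/L.
Mass balance at complete mixing: C_std·(Q_w + Q_r) = Q_w·C_e + Q_r·C_b.
Rearranging, Q_w = Q_r·(C_std − C_b)/(C_e − C_std) = 10.5·(0.143 − 0.0053) / (13 − 0.143) = 0.1125 m³/s.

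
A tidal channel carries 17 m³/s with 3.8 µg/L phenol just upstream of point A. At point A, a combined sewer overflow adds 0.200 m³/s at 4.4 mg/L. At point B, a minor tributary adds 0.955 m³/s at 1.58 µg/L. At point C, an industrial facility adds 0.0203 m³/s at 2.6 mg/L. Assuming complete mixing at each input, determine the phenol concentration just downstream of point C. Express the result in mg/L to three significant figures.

3.8 µg/L = 0.0038 mg/L.
After input A: C = (17·0.0038 + 0.2·4.4) / 17.2 = 0.05492 mg/L.
1.58 µg/L = 0.00158 mg/L.
After input B: C = (17.2·0.05492 + 0.955·0.00158) / 18.15 = 0.05211 mg/L.
After input C: C = (18.15·0.05211 + 0.0203·2.6) / 18.18 = 0.05496 mg/L.

0.0550 mg/L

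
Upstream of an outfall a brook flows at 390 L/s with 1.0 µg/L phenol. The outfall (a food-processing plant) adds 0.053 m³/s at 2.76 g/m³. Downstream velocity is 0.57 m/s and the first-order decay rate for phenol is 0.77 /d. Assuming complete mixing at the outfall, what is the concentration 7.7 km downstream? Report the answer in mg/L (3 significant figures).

390 L/s = 0.39 m³/s.
1.0 µg/L = 0.001 mg/L.
After complete mixing, C₀ = (0.053·2.76 + 0.39·0.001) / 0.443 = 0.3311 mg/L.
Travel time t = 7700 m / 0.57 m/s = 1.351e+04 s = 0.1564 d.
C = 0.3311·exp(−0.77·0.1564) = 0.3311·0.8866 = 0.2935 mg/L.

0.294 mg/L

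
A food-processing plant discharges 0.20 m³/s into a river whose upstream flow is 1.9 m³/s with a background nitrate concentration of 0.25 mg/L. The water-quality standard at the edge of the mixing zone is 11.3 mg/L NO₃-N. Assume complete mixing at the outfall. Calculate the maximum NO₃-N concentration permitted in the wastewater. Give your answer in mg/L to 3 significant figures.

116 mg/L

Mass balance: 11.3·2.1 = 0.2·Cₑ + 1.9·0.25.
Cₑ = (23.73 − 0.475) / 0.2 = 116.3 mg/L.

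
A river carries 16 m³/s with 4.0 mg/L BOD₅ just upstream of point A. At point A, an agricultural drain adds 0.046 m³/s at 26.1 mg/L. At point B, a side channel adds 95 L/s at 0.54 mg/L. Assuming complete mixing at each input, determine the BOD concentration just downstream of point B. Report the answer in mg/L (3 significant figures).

4.04 mg/L

After input A: C = (16·4 + 0.046·26.1) / 16.05 = 4.063 mg/L.
95 L/s = 0.095 m³/s.
After input B: C = (16.05·4.063 + 0.095·0.54) / 16.14 = 4.043 mg/L.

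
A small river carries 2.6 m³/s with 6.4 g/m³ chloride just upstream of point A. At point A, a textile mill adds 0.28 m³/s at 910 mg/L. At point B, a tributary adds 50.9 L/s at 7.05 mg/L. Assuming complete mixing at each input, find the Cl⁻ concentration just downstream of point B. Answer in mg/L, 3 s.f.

After input A: C = (2.6·6.4 + 0.28·910) / 2.88 = 94.25 mg/L.
50.9 L/s = 0.0509 m³/s.
After input B: C = (2.88·94.25 + 0.0509·7.05) / 2.931 = 92.74 mg/L.

92.7 mg/L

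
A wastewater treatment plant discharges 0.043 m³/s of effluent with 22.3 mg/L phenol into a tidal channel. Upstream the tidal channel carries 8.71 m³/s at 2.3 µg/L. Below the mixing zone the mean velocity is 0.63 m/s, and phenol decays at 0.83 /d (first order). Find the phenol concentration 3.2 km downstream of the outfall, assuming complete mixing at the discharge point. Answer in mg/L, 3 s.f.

0.107 mg/L

2.3 µg/L = 0.0023 mg/L.
After complete mixing, C₀ = (0.043·22.3 + 8.71·0.0023) / 8.753 = 0.1118 mg/L.
Travel time t = 3200 m / 0.63 m/s = 5079 s = 0.05879 d.
C = 0.1118·exp(−0.83·0.05879) = 0.1118·0.9524 = 0.1065 mg/L.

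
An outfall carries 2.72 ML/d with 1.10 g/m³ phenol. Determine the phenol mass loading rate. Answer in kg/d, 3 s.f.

2.99 kg/d

2.72 ML/d = 0.03148 m³/s.
Mass flux = Q·C = 0.03148 m³/s × 1.1 g/m³ = 0.03463 g/s.
= 0.03463 g/s × 86.4 = 2.992 kg/d.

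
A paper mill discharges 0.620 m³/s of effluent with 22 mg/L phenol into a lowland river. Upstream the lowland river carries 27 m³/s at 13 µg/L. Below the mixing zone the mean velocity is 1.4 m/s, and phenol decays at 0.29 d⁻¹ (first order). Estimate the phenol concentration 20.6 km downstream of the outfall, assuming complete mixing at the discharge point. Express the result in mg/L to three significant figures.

0.482 mg/L

13 µg/L = 0.013 mg/L.
After complete mixing, C₀ = (0.62·22 + 27·0.013) / 27.62 = 0.5066 mg/L.
Travel time t = 2.06e+04 m / 1.4 m/s = 1.471e+04 s = 0.1703 d.
C = 0.5066·exp(−0.29·0.1703) = 0.5066·0.9518 = 0.4821 mg/L.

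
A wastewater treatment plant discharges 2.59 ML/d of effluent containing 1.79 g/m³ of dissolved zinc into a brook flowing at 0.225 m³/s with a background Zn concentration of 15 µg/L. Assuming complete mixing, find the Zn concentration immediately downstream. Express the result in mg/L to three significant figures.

0.224 mg/L

2.59 ML/d = 0.02998 m³/s.
15 µg/L = 0.015 mg/L.
Conservation of mass across the mixing zone: C = (0.02998·1.79 + 0.225·0.015) / (0.02998 + 0.225) = 0.05703/0.255 = 0.2237 mg/L.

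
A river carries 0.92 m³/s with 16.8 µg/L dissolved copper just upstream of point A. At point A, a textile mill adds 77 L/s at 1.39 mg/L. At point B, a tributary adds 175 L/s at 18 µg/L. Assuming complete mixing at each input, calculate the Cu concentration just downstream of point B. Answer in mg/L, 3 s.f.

16.8 µg/L = 0.0168 mg/L.
77 L/s = 0.077 m³/s.
After input A: C = (0.92·0.0168 + 0.077·1.39) / 0.997 = 0.1229 mg/L.
175 L/s = 0.175 m³/s.
18 µg/L = 0.018 mg/L.
After input B: C = (0.997·0.1229 + 0.175·0.018) / 1.172 = 0.1072 mg/L.

0.107 mg/L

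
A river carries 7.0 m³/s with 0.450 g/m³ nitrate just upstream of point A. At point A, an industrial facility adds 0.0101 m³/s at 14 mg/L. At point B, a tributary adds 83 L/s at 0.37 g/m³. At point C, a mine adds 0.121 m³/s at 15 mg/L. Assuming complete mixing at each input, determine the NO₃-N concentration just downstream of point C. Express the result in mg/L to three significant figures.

0.712 mg/L

After input A: C = (7·0.45 + 0.0101·14) / 7.01 = 0.4695 mg/L.
83 L/s = 0.083 m³/s.
After input B: C = (7.01·0.4695 + 0.083·0.37) / 7.093 = 0.4684 mg/L.
After input C: C = (7.093·0.4684 + 0.121·15) / 7.214 = 0.7121 mg/L.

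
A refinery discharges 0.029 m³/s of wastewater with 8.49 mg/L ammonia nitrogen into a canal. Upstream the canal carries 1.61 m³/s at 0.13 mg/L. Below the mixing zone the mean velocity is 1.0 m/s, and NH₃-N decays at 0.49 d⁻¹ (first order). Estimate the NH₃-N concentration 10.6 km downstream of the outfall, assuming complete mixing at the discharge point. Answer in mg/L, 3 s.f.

0.262 mg/L

After complete mixing, C₀ = (0.029·8.49 + 1.61·0.13) / 1.639 = 0.2779 mg/L.
Travel time t = 1.06e+04 m / 1.0 m/s = 1.06e+04 s = 0.1227 d.
C = 0.2779·exp(−0.49·0.1227) = 0.2779·0.9417 = 0.2617 mg/L.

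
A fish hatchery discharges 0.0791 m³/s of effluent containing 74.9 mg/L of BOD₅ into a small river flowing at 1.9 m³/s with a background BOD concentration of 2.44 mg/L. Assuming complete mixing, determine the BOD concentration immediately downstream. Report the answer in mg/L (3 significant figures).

5.34 mg/L

Conservation of mass across the mixing zone: C = (0.0791·74.9 + 1.9·2.44) / (0.0791 + 1.9) = 10.56/1.979 = 5.336 mg/L.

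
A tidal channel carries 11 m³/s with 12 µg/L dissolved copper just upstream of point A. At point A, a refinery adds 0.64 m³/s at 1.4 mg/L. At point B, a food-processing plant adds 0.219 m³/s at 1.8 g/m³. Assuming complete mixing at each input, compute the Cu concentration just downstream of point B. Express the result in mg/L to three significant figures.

12 µg/L = 0.012 mg/L.
After input A: C = (11·0.012 + 0.64·1.4) / 11.64 = 0.08832 mg/L.
After input B: C = (11.64·0.08832 + 0.219·1.8) / 11.86 = 0.1199 mg/L.

0.120 mg/L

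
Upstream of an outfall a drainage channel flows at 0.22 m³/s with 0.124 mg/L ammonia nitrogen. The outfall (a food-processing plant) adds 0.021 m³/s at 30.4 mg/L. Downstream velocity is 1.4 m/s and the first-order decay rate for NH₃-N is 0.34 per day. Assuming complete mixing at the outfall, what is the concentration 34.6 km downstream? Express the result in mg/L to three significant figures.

2.51 mg/L

After complete mixing, C₀ = (0.021·30.4 + 0.22·0.124) / 0.241 = 2.762 mg/L.
Travel time t = 3.46e+04 m / 1.4 m/s = 2.471e+04 s = 0.286 d.
C = 2.762·exp(−0.34·0.286) = 2.762·0.9073 = 2.506 mg/L.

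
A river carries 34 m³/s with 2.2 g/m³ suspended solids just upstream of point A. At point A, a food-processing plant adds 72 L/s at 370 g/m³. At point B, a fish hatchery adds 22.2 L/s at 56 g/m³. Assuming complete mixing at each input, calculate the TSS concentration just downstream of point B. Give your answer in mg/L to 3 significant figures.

3.01 mg/L

72 L/s = 0.072 m³/s.
After input A: C = (34·2.2 + 0.072·370) / 34.07 = 2.977 mg/L.
22.2 L/s = 0.0222 m³/s.
After input B: C = (34.07·2.977 + 0.0222·56) / 34.09 = 3.012 mg/L.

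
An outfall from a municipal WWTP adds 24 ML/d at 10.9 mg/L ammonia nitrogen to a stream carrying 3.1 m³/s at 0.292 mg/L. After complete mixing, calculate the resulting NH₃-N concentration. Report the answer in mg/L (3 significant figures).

1.16 mg/L

24 ML/d = 0.2778 m³/s.
Conservation of mass across the mixing zone: C = (0.2778·10.9 + 3.1·0.292) / (0.2778 + 3.1) = 3.933/3.378 = 1.164 mg/L.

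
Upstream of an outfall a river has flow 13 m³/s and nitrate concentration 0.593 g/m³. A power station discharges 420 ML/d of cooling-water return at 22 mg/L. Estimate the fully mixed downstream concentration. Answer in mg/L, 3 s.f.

420 ML/d = 4.861 m³/s.
Conservation of mass across the mixing zone: C = (4.861·22 + 13·0.593) / (4.861 + 13) = 114.7/17.86 = 6.419 mg/L.

6.42 mg/L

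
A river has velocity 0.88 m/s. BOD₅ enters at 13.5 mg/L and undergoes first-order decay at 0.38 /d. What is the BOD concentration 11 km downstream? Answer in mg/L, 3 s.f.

Travel time t = 11 km / 0.88 m/s = 1.1e+04/0.88 = 1.25e+04 s = 0.1447 d.
First-order decay: C = 13.5·exp(−0.38·0.1447) = 13.5·0.9465 = 12.78 mg/L.

12.8 mg/L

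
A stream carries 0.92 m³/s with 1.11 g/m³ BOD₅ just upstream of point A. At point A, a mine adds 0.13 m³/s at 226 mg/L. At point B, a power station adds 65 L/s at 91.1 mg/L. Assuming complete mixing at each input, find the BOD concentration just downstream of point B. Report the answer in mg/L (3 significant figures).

32.6 mg/L

After input A: C = (0.92·1.11 + 0.13·226) / 1.05 = 28.95 mg/L.
65 L/s = 0.065 m³/s.
After input B: C = (1.05·28.95 + 0.065·91.1) / 1.115 = 32.58 mg/L.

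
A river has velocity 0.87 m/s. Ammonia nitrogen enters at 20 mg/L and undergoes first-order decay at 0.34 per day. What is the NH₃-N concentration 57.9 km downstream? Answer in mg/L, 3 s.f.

15.4 mg/L

Travel time t = 57.9 km / 0.87 m/s = 5.79e+04/0.87 = 6.655e+04 s = 0.7703 d.
First-order decay: C = 20·exp(−0.34·0.7703) = 20·0.7696 = 15.39 mg/L.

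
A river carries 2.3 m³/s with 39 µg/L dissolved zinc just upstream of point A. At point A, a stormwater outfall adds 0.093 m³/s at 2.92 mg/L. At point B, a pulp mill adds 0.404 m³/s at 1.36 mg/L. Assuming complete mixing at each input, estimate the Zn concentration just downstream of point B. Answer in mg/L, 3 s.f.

39 µg/L = 0.039 mg/L.
After input A: C = (2.3·0.039 + 0.093·2.92) / 2.393 = 0.151 mg/L.
After input B: C = (2.393·0.151 + 0.404·1.36) / 2.797 = 0.3256 mg/L.

0.326 mg/L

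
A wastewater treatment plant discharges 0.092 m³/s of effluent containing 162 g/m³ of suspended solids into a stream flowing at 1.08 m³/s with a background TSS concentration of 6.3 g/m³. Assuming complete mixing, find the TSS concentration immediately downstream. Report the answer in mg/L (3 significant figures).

Flow-weighted mixing gives C = (0.092·162 + 1.08·6.3) / (0.092 + 1.08) = 21.71/1.172 = 18.52 mg/L.

18.5 mg/L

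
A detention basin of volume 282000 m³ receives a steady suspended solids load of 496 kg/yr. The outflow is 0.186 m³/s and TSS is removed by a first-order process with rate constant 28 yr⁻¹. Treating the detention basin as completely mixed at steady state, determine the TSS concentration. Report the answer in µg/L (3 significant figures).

Outflow Q = 0.186 m³/s × 3.156e+07 s/yr = 5.87e+06 m³/yr.
Steady-state CSTR mass balance: W = Q·C + k·V·C, so C = W/(Q + kV).
Q + kV = 5.87e+06 + 28·282000 = 1.377e+07 m³/yr.
C = 496/1.377e+07 = 3.603e-05 kg/m³ = 0.03603 mg/L = 36.03 µg/L.

36.0 µg/L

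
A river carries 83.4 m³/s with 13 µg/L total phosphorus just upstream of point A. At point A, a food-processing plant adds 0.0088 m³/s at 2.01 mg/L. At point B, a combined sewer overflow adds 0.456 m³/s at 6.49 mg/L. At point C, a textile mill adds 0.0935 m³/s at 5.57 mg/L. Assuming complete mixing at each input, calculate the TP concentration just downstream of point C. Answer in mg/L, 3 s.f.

13 µg/L = 0.013 mg/L.
After input A: C = (83.4·0.013 + 0.0088·2.01) / 83.41 = 0.01321 mg/L.
After input B: C = (83.41·0.01321 + 0.456·6.49) / 83.86 = 0.04843 mg/L.
After input C: C = (83.86·0.04843 + 0.0935·5.57) / 83.96 = 0.05458 mg/L.

0.0546 mg/L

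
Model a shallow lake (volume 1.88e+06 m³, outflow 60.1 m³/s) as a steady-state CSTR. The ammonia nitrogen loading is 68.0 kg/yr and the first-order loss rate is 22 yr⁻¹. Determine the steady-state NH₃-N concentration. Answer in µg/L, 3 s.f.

0.0351 µg/L

Outflow Q = 60.1 m³/s × 3.156e+07 s/yr = 1.897e+09 m³/yr.
Steady-state CSTR mass balance: W = Q·C + k·V·C, so C = W/(Q + kV).
Q + kV = 1.897e+09 + 22·1.88e+06 = 1.938e+09 m³/yr.
C = 68.0/1.938e+09 = 3.509e-08 kg/m³ = 3.509e-05 mg/L = 0.03509 µg/L.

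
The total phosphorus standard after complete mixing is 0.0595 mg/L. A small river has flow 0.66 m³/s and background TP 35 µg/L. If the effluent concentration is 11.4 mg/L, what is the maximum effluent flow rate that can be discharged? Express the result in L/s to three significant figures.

35 µg/L = 0.035 mg/L.
Mass balance at complete mixing: C_std·(Q_w + Q_r) = Q_w·C_e + Q_r·C_b.
Rearranging, Q_w = Q_r·(C_std − C_b)/(C_e − C_std) = 0.66·(0.0595 − 0.035) / (11.4 − 0.0595) = 0.001426 m³/s.
= 1.426 L/s.

1.43 L/s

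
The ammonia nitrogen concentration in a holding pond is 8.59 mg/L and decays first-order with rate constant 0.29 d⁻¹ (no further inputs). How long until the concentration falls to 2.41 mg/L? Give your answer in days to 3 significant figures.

t = ln(C₀/C)/k = ln(8.59/2.41)/0.29 = 1.271/0.29 = 4.383 d.

4.38 d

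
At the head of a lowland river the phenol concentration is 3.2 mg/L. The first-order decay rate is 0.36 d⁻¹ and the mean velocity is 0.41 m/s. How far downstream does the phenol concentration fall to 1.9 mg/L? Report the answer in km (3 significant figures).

From C = C₀·e^(−kt), t = ln(C₀/C)/k = ln(3.2/1.9)/0.36 = 0.5213/0.36 = 1.448 d.
Distance = v·t = 0.41 m/s × 1.251e+05 s = 5.13e+04 m = 51.3 km.

51.3 km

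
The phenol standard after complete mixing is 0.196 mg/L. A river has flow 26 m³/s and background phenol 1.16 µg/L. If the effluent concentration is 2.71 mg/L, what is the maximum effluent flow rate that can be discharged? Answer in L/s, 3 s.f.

2020 L/s

1.16 µg/L = 0.00116 mg/L.
Mass balance at complete mixing: C_std·(Q_w + Q_r) = Q_w·C_e + Q_r·C_b.
Rearranging, Q_w = Q_r·(C_std − C_b)/(C_e − C_std) = 26·(0.196 − 0.00116) / (2.71 − 0.196) = 2.015 m³/s.
= 2015 L/s.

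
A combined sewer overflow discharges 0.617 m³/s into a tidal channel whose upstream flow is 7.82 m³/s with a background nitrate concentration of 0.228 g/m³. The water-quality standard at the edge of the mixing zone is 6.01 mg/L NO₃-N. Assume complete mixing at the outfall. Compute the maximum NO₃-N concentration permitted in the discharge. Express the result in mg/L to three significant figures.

79.3 mg/L

Mass balance: 6.01·8.437 = 0.617·Cₑ + 7.82·0.228.
Cₑ = (50.71 − 1.783) / 0.617 = 79.29 mg/L.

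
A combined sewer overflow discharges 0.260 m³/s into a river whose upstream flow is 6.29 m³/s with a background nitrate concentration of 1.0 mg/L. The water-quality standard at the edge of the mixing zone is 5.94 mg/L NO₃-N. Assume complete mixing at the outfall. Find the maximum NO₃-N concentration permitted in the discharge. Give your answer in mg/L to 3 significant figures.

Mass balance: 5.94·6.55 = 0.26·Cₑ + 6.29·1.
Cₑ = (38.91 − 6.29) / 0.26 = 125.5 mg/L.

125 mg/L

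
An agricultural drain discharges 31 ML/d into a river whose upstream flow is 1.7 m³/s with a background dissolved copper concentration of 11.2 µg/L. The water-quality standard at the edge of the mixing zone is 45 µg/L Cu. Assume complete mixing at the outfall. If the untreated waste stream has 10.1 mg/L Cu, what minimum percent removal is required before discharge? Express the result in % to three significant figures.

98.0 %

31 ML/d = 0.3588 m³/s.
11.2 µg/L = 0.0112 mg/L.
45 µg/L = 0.045 mg/L.
Mass balance: 0.045·2.059 = 0.3588·Cₑ + 1.7·0.0112.
Cₑ = (0.09265 − 0.01904) / 0.3588 = 0.2051 mg/L.
Required removal = 1 − 0.2051/10.1 = 97.97 %.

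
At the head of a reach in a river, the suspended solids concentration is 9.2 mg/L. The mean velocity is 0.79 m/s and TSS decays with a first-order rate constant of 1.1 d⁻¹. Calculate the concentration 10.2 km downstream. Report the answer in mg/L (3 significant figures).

7.81 mg/L

Travel time t = 10.2 km / 0.79 m/s = 1.02e+04/0.79 = 1.291e+04 s = 0.1494 d.
First-order decay: C = 9.2·exp(−1.1·0.1494) = 9.2·0.8484 = 7.805 mg/L.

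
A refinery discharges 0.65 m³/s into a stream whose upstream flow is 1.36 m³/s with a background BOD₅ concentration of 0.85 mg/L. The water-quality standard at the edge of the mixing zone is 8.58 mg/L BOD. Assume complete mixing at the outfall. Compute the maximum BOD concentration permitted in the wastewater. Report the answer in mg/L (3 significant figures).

Mass balance: 8.58·2.01 = 0.65·Cₑ + 1.36·0.85.
Cₑ = (17.25 − 1.156) / 0.65 = 24.75 mg/L.

24.8 mg/L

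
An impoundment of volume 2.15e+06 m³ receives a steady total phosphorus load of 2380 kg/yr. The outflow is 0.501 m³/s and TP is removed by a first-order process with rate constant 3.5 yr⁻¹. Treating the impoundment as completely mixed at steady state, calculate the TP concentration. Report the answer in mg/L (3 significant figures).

0.102 mg/L

Outflow Q = 0.501 m³/s × 3.156e+07 s/yr = 1.581e+07 m³/yr.
Steady-state CSTR mass balance: W = Q·C + k·V·C, so C = W/(Q + kV).
Q + kV = 1.581e+07 + 3.5·2.15e+06 = 2.334e+07 m³/yr.
C = 2380/2.334e+07 = 0.000102 kg/m³ = 0.102 mg/L.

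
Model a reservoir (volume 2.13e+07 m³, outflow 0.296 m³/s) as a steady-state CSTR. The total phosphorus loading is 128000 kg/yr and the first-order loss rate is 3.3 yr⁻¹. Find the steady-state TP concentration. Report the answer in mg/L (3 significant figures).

1.61 mg/L

Outflow Q = 0.296 m³/s × 3.156e+07 s/yr = 9.341e+06 m³/yr.
Steady-state CSTR mass balance: W = Q·C + k·V·C, so C = W/(Q + kV).
Q + kV = 9.341e+06 + 3.3·2.13e+07 = 7.963e+07 m³/yr.
C = 128000/7.963e+07 = 0.001607 kg/m³ = 1.607 mg/L.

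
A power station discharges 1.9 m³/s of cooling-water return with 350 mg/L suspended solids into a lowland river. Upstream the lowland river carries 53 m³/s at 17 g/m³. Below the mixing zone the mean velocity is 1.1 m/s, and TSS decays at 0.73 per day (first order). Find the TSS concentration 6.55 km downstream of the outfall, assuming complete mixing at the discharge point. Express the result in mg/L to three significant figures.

After complete mixing, C₀ = (1.9·350 + 53·17) / 54.9 = 28.52 mg/L.
Travel time t = 6550 m / 1.1 m/s = 5955 s = 0.06892 d.
C = 28.52·exp(−0.73·0.06892) = 28.52·0.9509 = 27.13 mg/L.

27.1 mg/L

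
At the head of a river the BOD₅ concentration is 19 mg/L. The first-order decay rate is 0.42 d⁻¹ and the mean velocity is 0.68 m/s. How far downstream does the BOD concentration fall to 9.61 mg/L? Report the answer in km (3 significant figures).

95.4 km

From C = C₀·e^(−kt), t = ln(C₀/C)/k = ln(19/9.61)/0.42 = 0.6816/0.42 = 1.623 d.
Distance = v·t = 0.68 m/s × 1.402e+05 s = 9.535e+04 m = 95.35 km.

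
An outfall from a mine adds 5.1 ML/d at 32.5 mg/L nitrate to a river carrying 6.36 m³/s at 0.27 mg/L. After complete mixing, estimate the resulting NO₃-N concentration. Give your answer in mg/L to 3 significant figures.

5.1 ML/d = 0.05903 m³/s.
By mass balance at complete mixing, C = (0.05903·32.5 + 6.36·0.27) / (0.05903 + 6.36) = 3.636/6.419 = 0.5664 mg/L.

0.566 mg/L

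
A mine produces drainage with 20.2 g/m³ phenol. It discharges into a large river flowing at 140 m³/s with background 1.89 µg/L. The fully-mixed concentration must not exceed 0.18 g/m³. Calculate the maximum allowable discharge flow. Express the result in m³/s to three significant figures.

1.89 µg/L = 0.00189 mg/L.
Mass balance at complete mixing: C_std·(Q_w + Q_r) = Q_w·C_e + Q_r·C_b.
Rearranging, Q_w = Q_r·(C_std − C_b)/(C_e − C_std) = 140·(0.18 − 0.00189) / (20.2 − 0.18) = 1.246 m³/s.

1.25 m³/s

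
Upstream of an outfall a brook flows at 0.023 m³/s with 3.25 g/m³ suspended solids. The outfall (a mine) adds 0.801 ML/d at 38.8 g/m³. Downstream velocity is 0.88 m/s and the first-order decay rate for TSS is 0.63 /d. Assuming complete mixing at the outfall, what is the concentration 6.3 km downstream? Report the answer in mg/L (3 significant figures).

0.801 ML/d = 0.009271 m³/s.
After complete mixing, C₀ = (0.009271·38.8 + 0.023·3.25) / 0.03227 = 13.46 mg/L.
Travel time t = 6300 m / 0.88 m/s = 7159 s = 0.08286 d.
C = 13.46·exp(−0.63·0.08286) = 13.46·0.9491 = 12.78 mg/L.

12.8 mg/L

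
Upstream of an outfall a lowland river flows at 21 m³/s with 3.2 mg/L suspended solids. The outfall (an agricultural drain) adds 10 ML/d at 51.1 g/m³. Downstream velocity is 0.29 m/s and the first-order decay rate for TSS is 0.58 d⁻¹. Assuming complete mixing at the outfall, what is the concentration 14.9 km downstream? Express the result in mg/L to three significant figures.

2.45 mg/L

10 ML/d = 0.1157 m³/s.
After complete mixing, C₀ = (0.1157·51.1 + 21·3.2) / 21.12 = 3.463 mg/L.
Travel time t = 1.49e+04 m / 0.29 m/s = 5.138e+04 s = 0.5947 d.
C = 3.463·exp(−0.58·0.5947) = 3.463·0.7083 = 2.452 mg/L.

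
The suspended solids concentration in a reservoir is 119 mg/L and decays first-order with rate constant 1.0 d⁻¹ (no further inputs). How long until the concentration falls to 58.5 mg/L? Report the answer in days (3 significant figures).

t = ln(C₀/C)/k = ln(119/58.5)/1.0 = 0.7101/1.0 = 0.7101 d.

0.710 d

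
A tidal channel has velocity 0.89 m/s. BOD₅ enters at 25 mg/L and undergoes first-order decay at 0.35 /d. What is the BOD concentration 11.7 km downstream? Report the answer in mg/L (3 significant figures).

23.7 mg/L

Travel time t = 11.7 km / 0.89 m/s = 1.17e+04/0.89 = 1.315e+04 s = 0.1522 d.
First-order decay: C = 25·exp(−0.35·0.1522) = 25·0.9481 = 23.7 mg/L.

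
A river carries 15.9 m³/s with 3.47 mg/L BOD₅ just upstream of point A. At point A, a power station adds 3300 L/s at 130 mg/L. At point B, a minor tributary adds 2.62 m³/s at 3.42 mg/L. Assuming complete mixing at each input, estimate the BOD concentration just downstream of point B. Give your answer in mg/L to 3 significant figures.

22.6 mg/L

3300 L/s = 3.3 m³/s.
After input A: C = (15.9·3.47 + 3.3·130) / 19.2 = 25.22 mg/L.
After input B: C = (19.2·25.22 + 2.62·3.42) / 21.82 = 22.6 mg/L.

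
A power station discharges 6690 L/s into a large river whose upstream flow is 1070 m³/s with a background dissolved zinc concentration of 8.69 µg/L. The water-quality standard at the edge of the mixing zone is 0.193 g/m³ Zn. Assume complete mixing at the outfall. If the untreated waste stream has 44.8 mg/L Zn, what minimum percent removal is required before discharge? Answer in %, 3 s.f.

6690 L/s = 6.69 m³/s.
8.69 µg/L = 0.00869 mg/L.
Mass balance: 0.193·1077 = 6.69·Cₑ + 1070·0.00869.
Cₑ = (207.8 − 9.298) / 6.69 = 29.67 mg/L.
Required removal = 1 − 29.67/44.8 = 33.77 %.

33.8 %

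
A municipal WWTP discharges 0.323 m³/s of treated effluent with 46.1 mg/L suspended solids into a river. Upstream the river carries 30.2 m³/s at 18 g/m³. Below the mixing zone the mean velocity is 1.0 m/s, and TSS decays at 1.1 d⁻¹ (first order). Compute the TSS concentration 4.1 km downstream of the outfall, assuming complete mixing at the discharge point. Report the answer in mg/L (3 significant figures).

After complete mixing, C₀ = (0.323·46.1 + 30.2·18) / 30.52 = 18.3 mg/L.
Travel time t = 4100 m / 1.0 m/s = 4100 s = 0.04745 d.
C = 18.3·exp(−1.1·0.04745) = 18.3·0.9491 = 17.37 mg/L.

17.4 mg/L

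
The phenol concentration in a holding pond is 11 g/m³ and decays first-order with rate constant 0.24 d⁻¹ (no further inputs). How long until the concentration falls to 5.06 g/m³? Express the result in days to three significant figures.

3.24 d

t = ln(C₀/C)/k = ln(11/5.06)/0.24 = 0.7765/0.24 = 3.236 d.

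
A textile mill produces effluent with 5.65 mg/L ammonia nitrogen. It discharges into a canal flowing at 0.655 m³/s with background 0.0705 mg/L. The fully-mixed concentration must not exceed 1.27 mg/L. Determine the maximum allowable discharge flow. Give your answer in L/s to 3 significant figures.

179 L/s

Mass balance at complete mixing: C_std·(Q_w + Q_r) = Q_w·C_e + Q_r·C_b.
Rearranging, Q_w = Q_r·(C_std − C_b)/(C_e − C_std) = 0.655·(1.27 − 0.0705) / (5.65 − 1.27) = 0.1794 m³/s.
= 179.4 L/s.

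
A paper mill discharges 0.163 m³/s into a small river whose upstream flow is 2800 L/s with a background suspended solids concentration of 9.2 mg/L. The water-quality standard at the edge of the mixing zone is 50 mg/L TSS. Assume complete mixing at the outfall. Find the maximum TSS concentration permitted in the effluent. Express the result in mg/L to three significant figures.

751 mg/L

2800 L/s = 2.8 m³/s.
Mass balance: 50·2.963 = 0.163·Cₑ + 2.8·9.2.
Cₑ = (148.2 − 25.76) / 0.163 = 750.9 mg/L.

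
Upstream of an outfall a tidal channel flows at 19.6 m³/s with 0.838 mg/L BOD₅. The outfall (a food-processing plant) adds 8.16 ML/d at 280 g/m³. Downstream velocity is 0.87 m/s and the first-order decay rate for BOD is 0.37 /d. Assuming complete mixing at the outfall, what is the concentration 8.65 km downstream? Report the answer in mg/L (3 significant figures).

2.09 mg/L

8.16 ML/d = 0.09444 m³/s.
After complete mixing, C₀ = (0.09444·280 + 19.6·0.838) / 19.69 = 2.177 mg/L.
Travel time t = 8650 m / 0.87 m/s = 9943 s = 0.1151 d.
C = 2.177·exp(−0.37·0.1151) = 2.177·0.9583 = 2.086 mg/L.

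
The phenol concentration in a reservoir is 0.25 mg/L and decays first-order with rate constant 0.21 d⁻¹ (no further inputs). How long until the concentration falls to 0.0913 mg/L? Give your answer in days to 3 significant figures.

t = ln(C₀/C)/k = ln(0.25/0.0913)/0.21 = 1.007/0.21 = 4.797 d.

4.80 d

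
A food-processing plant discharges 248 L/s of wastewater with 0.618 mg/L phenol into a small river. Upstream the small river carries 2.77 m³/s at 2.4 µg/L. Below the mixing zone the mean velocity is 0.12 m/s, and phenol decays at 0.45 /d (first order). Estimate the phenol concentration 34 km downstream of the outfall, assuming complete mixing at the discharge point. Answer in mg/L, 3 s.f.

0.0121 mg/L

248 L/s = 0.248 m³/s.
2.4 µg/L = 0.0024 mg/L.
After complete mixing, C₀ = (0.248·0.618 + 2.77·0.0024) / 3.018 = 0.05299 mg/L.
Travel time t = 3.4e+04 m / 0.12 m/s = 2.833e+05 s = 3.279 d.
C = 0.05299·exp(−0.45·3.279) = 0.05299·0.2286 = 0.01211 mg/L.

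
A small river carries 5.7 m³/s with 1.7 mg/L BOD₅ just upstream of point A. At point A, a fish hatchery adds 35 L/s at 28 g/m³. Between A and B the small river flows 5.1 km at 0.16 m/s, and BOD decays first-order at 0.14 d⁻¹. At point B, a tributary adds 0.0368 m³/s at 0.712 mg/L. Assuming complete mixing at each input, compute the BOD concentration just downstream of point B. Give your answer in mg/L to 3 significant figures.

35 L/s = 0.035 m³/s.
After input A: C = (5.7·1.7 + 0.035·28) / 5.735 = 1.861 mg/L.
Over the 5.1 km reach to input B (t = 3.188e+04 s = 0.3689 d), decay gives C = 1.861·exp(−0.14·0.3689) = 1.767 mg/L.
After input B: C = (5.735·1.767 + 0.0368·0.712) / 5.772 = 1.76 mg/L.

1.76 mg/L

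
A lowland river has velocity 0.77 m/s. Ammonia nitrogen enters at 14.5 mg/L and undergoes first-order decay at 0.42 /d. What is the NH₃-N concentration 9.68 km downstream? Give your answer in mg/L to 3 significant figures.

Travel time t = 9.68 km / 0.77 m/s = 9680/0.77 = 1.257e+04 s = 0.1455 d.
First-order decay: C = 14.5·exp(−0.42·0.1455) = 14.5·0.9407 = 13.64 mg/L.

13.6 mg/L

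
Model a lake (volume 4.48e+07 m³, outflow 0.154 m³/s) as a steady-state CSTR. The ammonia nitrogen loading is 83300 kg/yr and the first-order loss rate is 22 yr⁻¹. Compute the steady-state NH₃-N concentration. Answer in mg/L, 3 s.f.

Outflow Q = 0.154 m³/s × 3.156e+07 s/yr = 4.86e+06 m³/yr.
Steady-state CSTR mass balance: W = Q·C + k·V·C, so C = W/(Q + kV).
Q + kV = 4.86e+06 + 22·4.48e+07 = 9.905e+08 m³/yr.
C = 83300/9.905e+08 = 8.41e-05 kg/m³ = 0.0841 mg/L.

0.0841 mg/L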